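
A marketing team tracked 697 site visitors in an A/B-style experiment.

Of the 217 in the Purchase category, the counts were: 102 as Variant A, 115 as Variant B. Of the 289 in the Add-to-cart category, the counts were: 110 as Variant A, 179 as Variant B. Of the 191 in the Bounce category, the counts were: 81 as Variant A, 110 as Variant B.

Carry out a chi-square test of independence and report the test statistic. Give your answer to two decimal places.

4.08

Row totals: 217, 289, 191. Column totals: 293, 404. Grand total N = 697.
Expected counts (row total × column total / N):
  Purchase, Variant A: 217×293/697 = 91.221
  Purchase, Variant B: 217×404/697 = 125.779
  Add-to-cart, Variant A: 289×293/697 = 121.488
  Add-to-cart, Variant B: 289×404/697 = 167.512
  Bounce, Variant A: 191×293/697 = 80.291
  Bounce, Variant B: 191×404/697 = 110.709
Contributions (O − E)²/E:
  (102 − 91.221)²/91.221 = 1.2737
  (115 − 125.779)²/125.779 = 0.9237
  (110 − 121.488)²/121.488 = 1.0863
  (179 − 167.512)²/167.512 = 0.7878
  (81 − 80.291)²/80.291 = 0.0063
  (110 − 110.709)²/110.709 = 0.0045
χ² = 1.2737 + 0.9237 + 1.0863 + 0.7878 + 0.0063 + 0.0045 = 4.08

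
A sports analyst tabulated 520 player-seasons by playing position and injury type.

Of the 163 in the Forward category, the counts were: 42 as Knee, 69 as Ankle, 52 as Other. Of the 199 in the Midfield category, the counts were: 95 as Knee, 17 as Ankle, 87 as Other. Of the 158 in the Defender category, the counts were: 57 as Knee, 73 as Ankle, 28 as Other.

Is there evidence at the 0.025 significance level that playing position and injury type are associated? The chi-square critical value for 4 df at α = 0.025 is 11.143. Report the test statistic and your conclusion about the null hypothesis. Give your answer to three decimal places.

81.804; reject H₀

Row totals: 163, 199, 158. Column totals: 194, 159, 167. Grand total N = 520.
Expected counts (row total × column total / N):
  Forward, Knee: 163×194/520 = 60.81154
  Forward, Ankle: 163×159/520 = 49.84038
  Forward, Other: 163×167/520 = 52.34808
  Midfield, Knee: 199×194/520 = 74.24231
  Midfield, Ankle: 199×159/520 = 60.84808
  Midfield, Other: 199×167/520 = 63.90962
  Defender, Knee: 158×194/520 = 58.94615
  Defender, Ankle: 158×159/520 = 48.31154
  Defender, Other: 158×167/520 = 50.74231
Contributions (O − E)²/E:
  (42 − 60.81154)²/60.81154 = 5.8192
  (69 − 49.84038)²/49.84038 = 7.3653
  (52 − 52.34808)²/52.34808 = 0.0023
  (95 − 74.24231)²/74.24231 = 5.8037
  (17 − 60.84808)²/60.84808 = 31.5976
  (87 − 63.90962)²/63.90962 = 8.3425
  (57 − 58.94615)²/58.94615 = 0.0643
  (73 − 48.31154)²/48.31154 = 12.6164
  (28 − 50.74231)²/50.74231 = 10.1929
χ² = 5.8192 + 7.3653 + 0.0023 + 5.8037 + 31.5976 + 8.3425 + 0.0643 + 12.6164 + 10.1929 = 81.804
df = (3−1)(3−1) = 4. Since 81.804 > 11.143, reject the null hypothesis of independence at α = 0.025.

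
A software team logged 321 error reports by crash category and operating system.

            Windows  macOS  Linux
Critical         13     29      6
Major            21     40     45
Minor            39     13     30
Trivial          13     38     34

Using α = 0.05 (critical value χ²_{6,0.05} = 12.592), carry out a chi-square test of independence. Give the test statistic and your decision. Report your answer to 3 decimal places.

46.544; reject H₀

Row totals: 48, 106, 82, 85. Column totals: 86, 120, 115. Grand total N = 321.
Expected counts (row total × column total / N):
  Critical, Windows: 48×86/321 = 12.85981
  Critical, macOS: 48×120/321 = 17.94393
  Critical, Linux: 48×115/321 = 17.19626
  Major, Windows: 106×86/321 = 28.39875
  Major, macOS: 106×120/321 = 39.62617
  Major, Linux: 106×115/321 = 37.97508
  Minor, Windows: 82×86/321 = 21.96885
  Minor, macOS: 82×120/321 = 30.65421
  Minor, Linux: 82×115/321 = 29.37695
  Trivial, Windows: 85×86/321 = 22.77259
  Trivial, macOS: 85×120/321 = 31.77570
  Trivial, Linux: 85×115/321 = 30.45171
Contributions (O − E)²/E:
  (13 − 12.85981)²/12.85981 = 0.0015
  (29 − 17.94393)²/17.94393 = 6.8121
  (6 − 17.19626)²/17.19626 = 7.2897
  (21 − 28.39875)²/28.39875 = 1.9276
  (40 − 39.62617)²/39.62617 = 0.0035
  (45 − 37.97508)²/37.97508 = 1.2995
  (39 − 21.96885)²/21.96885 = 13.2032
  (13 − 30.65421)²/30.65421 = 10.1673
  (30 − 29.37695)²/29.37695 = 0.0132
  (13 − 22.77259)²/22.77259 = 4.1938
  (38 − 31.77570)²/31.77570 = 1.2192
  (34 − 30.45171)²/30.45171 = 0.4135
χ² = 0.0015 + 6.8121 + 7.2897 + 1.9276 + 0.0035 + 1.2995 + 13.2032 + 10.1673 + 0.0132 + 4.1938 + 1.2192 + 0.4135 = 46.544
df = (4−1)(3−1) = 6. Since 46.544 > 12.592, reject the null hypothesis of independence at α = 0.05.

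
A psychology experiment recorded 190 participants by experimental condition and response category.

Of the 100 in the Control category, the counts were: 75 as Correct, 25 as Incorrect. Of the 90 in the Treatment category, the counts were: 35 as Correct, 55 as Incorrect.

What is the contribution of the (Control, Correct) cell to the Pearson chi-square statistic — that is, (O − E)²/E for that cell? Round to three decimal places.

Row total (Control) = 100; column total (Correct) = 110; N = 190.
Expected count E = 100 × 110 / 190 = 57.89474.
Contribution = (O − E)²/E = (75 − 57.89474)² / 57.89474 = 5.054.

5.054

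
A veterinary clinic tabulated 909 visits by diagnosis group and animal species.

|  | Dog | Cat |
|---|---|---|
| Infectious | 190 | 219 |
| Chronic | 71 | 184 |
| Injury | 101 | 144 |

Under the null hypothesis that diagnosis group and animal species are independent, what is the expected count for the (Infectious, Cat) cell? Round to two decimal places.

246.12

Row total (Infectious) = 409; column total (Cat) = 547; grand total N = 909.
Expected count = (row total × column total) / N = 409 × 547 / 909 = 246.12.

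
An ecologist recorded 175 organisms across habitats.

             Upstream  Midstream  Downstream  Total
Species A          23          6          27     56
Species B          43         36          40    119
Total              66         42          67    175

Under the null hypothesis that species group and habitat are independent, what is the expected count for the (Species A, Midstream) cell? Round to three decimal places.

Row total (Species A) = 56; column total (Midstream) = 42; grand total N = 175.
Expected count = (row total × column total) / N = 56 × 42 / 175 = 13.440.

13.440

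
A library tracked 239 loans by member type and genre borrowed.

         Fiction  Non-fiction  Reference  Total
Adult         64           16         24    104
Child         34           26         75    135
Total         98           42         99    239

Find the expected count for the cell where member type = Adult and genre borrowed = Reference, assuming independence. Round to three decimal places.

Row total (Adult) = 104; column total (Reference) = 99; grand total N = 239.
Expected count = (row total × column total) / N = 104 × 99 / 239 = 43.079.

43.079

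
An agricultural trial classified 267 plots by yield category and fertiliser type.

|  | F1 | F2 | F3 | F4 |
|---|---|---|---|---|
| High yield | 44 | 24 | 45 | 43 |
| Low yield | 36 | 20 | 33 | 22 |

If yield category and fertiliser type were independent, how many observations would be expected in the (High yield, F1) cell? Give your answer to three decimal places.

Row total (High yield) = 156; column total (F1) = 80; grand total N = 267.
Expected count = (row total × column total) / N = 156 × 80 / 267 = 46.742.

46.742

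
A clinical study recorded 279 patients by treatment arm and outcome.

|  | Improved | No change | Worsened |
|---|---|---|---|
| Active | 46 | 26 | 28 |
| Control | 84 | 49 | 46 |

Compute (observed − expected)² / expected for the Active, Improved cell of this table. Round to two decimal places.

0.01

Row total (Active) = 100; column total (Improved) = 130; N = 279.
Expected count E = 100 × 130 / 279 = 46.595.
Contribution = (O − E)²/E = (46 − 46.595)² / 46.595 = 0.01.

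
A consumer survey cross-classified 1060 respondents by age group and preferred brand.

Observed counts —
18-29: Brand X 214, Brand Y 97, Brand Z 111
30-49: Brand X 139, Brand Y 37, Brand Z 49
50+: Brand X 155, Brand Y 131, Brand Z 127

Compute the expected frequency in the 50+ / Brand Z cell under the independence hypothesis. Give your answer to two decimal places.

Row total (50+) = 413; column total (Brand Z) = 287; grand total N = 1060.
Expected count = (row total × column total) / N = 413 × 287 / 1060 = 111.82.

111.82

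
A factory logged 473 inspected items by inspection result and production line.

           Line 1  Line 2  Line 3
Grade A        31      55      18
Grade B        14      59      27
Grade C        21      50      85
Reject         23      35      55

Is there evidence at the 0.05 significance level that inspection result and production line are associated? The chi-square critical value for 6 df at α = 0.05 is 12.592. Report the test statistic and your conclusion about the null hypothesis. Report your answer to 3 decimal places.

55.624; reject H₀

Row totals: 104, 100, 156, 113. Column totals: 89, 199, 185. Grand total N = 473.
Expected counts (row total × column total / N):
  Grade A, Line 1: 104×89/473 = 19.5687
  Grade A, Line 2: 104×199/473 = 43.7548
  Grade A, Line 3: 104×185/473 = 40.6765
  Grade B, Line 1: 100×89/473 = 18.8161
  Grade B, Line 2: 100×199/473 = 42.0719
  Grade B, Line 3: 100×185/473 = 39.1121
  Grade C, Line 1: 156×89/473 = 29.3531
  Grade C, Line 2: 156×199/473 = 65.6321
  Grade C, Line 3: 156×185/473 = 61.0148
  Reject, Line 1: 113×89/473 = 21.2622
  Reject, Line 2: 113×199/473 = 47.5412
  Reject, Line 3: 113×185/473 = 44.1966
Contributions (O − E)²/E:
  (31 − 19.5687)²/19.5687 = 6.6777
  (55 − 43.7548)²/43.7548 = 2.8901
  (18 − 40.6765)²/40.6765 = 12.6418
  (14 − 18.8161)²/18.8161 = 1.2327
  (59 − 42.0719)²/42.0719 = 6.8112
  (27 − 39.1121)²/39.1121 = 3.7508
  (21 − 29.3531)²/29.3531 = 2.3771
  (50 − 65.6321)²/65.6321 = 3.7232
  (85 − 61.0148)²/61.0148 = 9.4287
  (23 − 21.2622)²/21.2622 = 0.1420
  (35 − 47.5412)²/47.5412 = 3.3083
  (55 − 44.1966)²/44.1966 = 2.6408
χ² = 6.6777 + 2.8901 + 12.6418 + 1.2327 + 6.8112 + 3.7508 + 2.3771 + 3.7232 + 9.4287 + 0.1420 + 3.3083 + 2.6408 = 55.624
df = (4−1)(3−1) = 6. Since 55.624 > 12.592, reject the null hypothesis of independence at α = 0.05.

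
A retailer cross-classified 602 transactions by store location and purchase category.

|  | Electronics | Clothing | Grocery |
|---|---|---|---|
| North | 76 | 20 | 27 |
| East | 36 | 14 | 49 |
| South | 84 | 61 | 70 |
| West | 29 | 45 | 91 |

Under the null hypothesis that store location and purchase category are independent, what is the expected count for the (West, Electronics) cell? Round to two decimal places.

Row total (West) = 165; column total (Electronics) = 225; grand total N = 602.
Expected count = (row total × column total) / N = 165 × 225 / 602 = 61.67.

61.67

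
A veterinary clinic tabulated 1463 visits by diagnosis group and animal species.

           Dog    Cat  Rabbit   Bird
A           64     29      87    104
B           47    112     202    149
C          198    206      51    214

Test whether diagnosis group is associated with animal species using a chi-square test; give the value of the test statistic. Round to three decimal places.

232.682

Row totals: 284, 510, 669. Column totals: 309, 347, 340, 467. Grand total N = 1463.
Expected counts (row total × column total / N):
  A, Dog: 284×309/1463 = 59.9836
  A, Cat: 284×347/1463 = 67.3602
  A, Rabbit: 284×340/1463 = 66.0014
  A, Bird: 284×467/1463 = 90.6548
  B, Dog: 510×309/1463 = 107.7170
  B, Cat: 510×347/1463 = 120.9638
  B, Rabbit: 510×340/1463 = 118.5236
  B, Bird: 510×467/1463 = 162.7956
  C, Dog: 669×309/1463 = 141.2994
  C, Cat: 669×347/1463 = 158.6760
  C, Rabbit: 669×340/1463 = 155.4751
  C, Bird: 669×467/1463 = 213.5496
Contributions (O − E)²/E:
  (64 − 59.9836)²/59.9836 = 0.2689
  (29 − 67.3602)²/67.3602 = 21.8453
  (87 − 66.0014)²/66.0014 = 6.6808
  (104 − 90.6548)²/90.6548 = 1.9645
  (47 − 107.7170)²/107.7170 = 34.2244
  (112 − 120.9638)²/120.9638 = 0.6642
  (202 − 118.5236)²/118.5236 = 58.7926
  (149 − 162.7956)²/162.7956 = 1.1691
  (198 − 141.2994)²/141.2994 = 22.7528
  (206 − 158.6760)²/158.6760 = 14.1140
  (51 − 155.4751)²/155.4751 = 70.2045
  (214 − 213.5496)²/213.5496 = 0.0009
χ² = 0.2689 + 21.8453 + 6.6808 + 1.9645 + 34.2244 + 0.6642 + 58.7926 + 1.1691 + 22.7528 + 14.1140 + 70.2045 + 0.0009 = 232.682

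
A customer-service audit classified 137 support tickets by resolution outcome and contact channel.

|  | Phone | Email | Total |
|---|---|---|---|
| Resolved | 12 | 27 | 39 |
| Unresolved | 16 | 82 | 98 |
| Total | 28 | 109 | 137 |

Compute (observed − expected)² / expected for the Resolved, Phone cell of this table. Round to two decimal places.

Row total (Resolved) = 39; column total (Phone) = 28; N = 137.
Expected count E = 39 × 28 / 137 = 7.971.
Contribution = (O − E)²/E = (12 − 7.971)² / 7.971 = 2.04.

2.04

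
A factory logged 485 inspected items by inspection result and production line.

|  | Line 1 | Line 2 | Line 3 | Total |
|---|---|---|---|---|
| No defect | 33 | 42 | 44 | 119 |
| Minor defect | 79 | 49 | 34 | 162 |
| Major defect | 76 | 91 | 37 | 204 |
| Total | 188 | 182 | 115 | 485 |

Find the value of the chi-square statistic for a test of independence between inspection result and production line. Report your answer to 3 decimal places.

25.218

Grand total N = 485.
Expected counts (row total × column total / N):
  No defect, Line 1: 119×188/485 = 46.1278
  No defect, Line 2: 119×182/485 = 44.6557
  No defect, Line 3: 119×115/485 = 28.2165
  Minor defect, Line 1: 162×188/485 = 62.7959
  Minor defect, Line 2: 162×182/485 = 60.7918
  Minor defect, Line 3: 162×115/485 = 38.4124
  Major defect, Line 1: 204×188/485 = 79.0763
  Major defect, Line 2: 204×182/485 = 76.5526
  Major defect, Line 3: 204×115/485 = 48.3711
Contributions (O − E)²/E:
  (33 − 46.1278)²/46.1278 = 3.7361
  (42 − 44.6557)²/44.6557 = 0.1579
  (44 − 28.2165)²/28.2165 = 8.8288
  (79 − 62.7959)²/62.7959 = 4.1814
  (49 − 60.7918)²/60.7918 = 2.2873
  (34 − 38.4124)²/38.4124 = 0.5068
  (76 − 79.0763)²/79.0763 = 0.1197
  (91 − 76.5526)²/76.5526 = 2.7266
  (37 − 48.3711)²/48.3711 = 2.6731
χ² = 3.7361 + 0.1579 + 8.8288 + 4.1814 + 2.2873 + 0.5068 + 0.1197 + 2.7266 + 2.6731 = 25.218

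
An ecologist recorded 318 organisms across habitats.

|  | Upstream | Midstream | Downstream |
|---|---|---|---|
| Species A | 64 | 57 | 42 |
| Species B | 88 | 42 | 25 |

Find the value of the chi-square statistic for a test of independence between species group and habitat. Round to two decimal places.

10.18

Row totals: 163, 155. Column totals: 152, 99, 67. Grand total N = 318.
Expected counts (row total × column total / N):
  Species A, Upstream: 163×152/318 = 77.912
  Species A, Midstream: 163×99/318 = 50.745
  Species A, Downstream: 163×67/318 = 34.343
  Species B, Upstream: 155×152/318 = 74.088
  Species B, Midstream: 155×99/318 = 48.255
  Species B, Downstream: 155×67/318 = 32.657
Contributions (O − E)²/E:
  (64 − 77.912)²/77.912 = 2.4841
  (57 − 50.745)²/50.745 = 0.7710
  (42 − 34.343)²/34.343 = 1.7072
  (88 − 74.088)²/74.088 = 2.6123
  (42 − 48.255)²/48.255 = 0.8108
  (25 − 32.657)²/32.657 = 1.7953
χ² = 2.4841 + 0.7710 + 1.7072 + 2.6123 + 0.8108 + 1.7953 = 10.18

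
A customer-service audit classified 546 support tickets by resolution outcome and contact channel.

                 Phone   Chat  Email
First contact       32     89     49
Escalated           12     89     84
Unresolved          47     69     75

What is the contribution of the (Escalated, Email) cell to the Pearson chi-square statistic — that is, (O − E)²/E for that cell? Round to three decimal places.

Row total (Escalated) = 185; column total (Email) = 208; N = 546.
Expected count E = 185 × 208 / 546 = 70.4762.
Contribution = (O − E)²/E = (84 − 70.4762)² / 70.4762 = 2.595.

2.595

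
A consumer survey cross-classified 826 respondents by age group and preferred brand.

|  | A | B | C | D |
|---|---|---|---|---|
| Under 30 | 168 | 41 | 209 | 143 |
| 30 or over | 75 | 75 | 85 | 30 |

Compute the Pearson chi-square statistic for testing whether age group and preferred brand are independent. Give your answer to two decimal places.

Row totals: 561, 265. Column totals: 243, 116, 294, 173. Grand total N = 826.
Expected counts (row total × column total / N):
  Under 30, A: 561×243/826 = 165.040
  Under 30, B: 561×116/826 = 78.785
  Under 30, C: 561×294/826 = 199.678
  Under 30, D: 561×173/826 = 117.498
  30 or over, A: 265×243/826 = 77.960
  30 or over, B: 265×116/826 = 37.215
  30 or over, C: 265×294/826 = 94.322
  30 or over, D: 265×173/826 = 55.502
Contributions (O − E)²/E:
  (168 − 165.040)²/165.040 = 0.0531
  (41 − 78.785)²/78.785 = 18.1215
  (209 − 199.678)²/199.678 = 0.4352
  (143 − 117.498)²/117.498 = 5.5350
  (75 − 77.960)²/77.960 = 0.1124
  (75 − 37.215)²/37.215 = 38.3637
  (85 − 94.322)²/94.322 = 0.9213
  (30 − 55.502)²/55.502 = 11.7176
χ² = 0.0531 + 18.1215 + 0.4352 + 5.5350 + 0.1124 + 38.3637 + 0.9213 + 11.7176 = 75.26

75.26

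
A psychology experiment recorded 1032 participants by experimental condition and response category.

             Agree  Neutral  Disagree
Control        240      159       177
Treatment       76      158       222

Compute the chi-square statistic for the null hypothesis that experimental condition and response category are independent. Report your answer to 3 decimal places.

77.284

Row totals: 576, 456. Column totals: 316, 317, 399. Grand total N = 1032.
Expected counts (row total × column total / N):
  Control, Agree: 576×316/1032 = 176.3721
  Control, Neutral: 576×317/1032 = 176.9302
  Control, Disagree: 576×399/1032 = 222.6977
  Treatment, Agree: 456×316/1032 = 139.6279
  Treatment, Neutral: 456×317/1032 = 140.0698
  Treatment, Disagree: 456×399/1032 = 176.3023
Contributions (O − E)²/E:
  (240 − 176.3721)²/176.3721 = 22.9544
  (159 − 176.9302)²/176.9302 = 1.8171
  (177 − 222.6977)²/222.6977 = 9.3772
  (76 − 139.6279)²/139.6279 = 28.9950
  (158 − 140.0698)²/140.0698 = 2.2952
  (222 − 176.3023)²/176.3023 = 11.8449
χ² = 22.9544 + 1.8171 + 9.3772 + 28.9950 + 2.2952 + 11.8449 = 77.284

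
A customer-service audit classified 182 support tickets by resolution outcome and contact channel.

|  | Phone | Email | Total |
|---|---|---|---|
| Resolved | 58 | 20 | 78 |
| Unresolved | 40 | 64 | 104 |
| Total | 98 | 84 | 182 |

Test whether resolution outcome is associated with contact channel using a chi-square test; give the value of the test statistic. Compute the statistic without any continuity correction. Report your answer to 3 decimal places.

Grand total N = 182.
Expected counts (row total × column total / N):
  Resolved, Phone: 78×98/182 = 42.0000
  Resolved, Email: 78×84/182 = 36.0000
  Unresolved, Phone: 104×98/182 = 56.0000
  Unresolved, Email: 104×84/182 = 48.0000
Contributions (O − E)²/E:
  (58 − 42.0000)²/42.0000 = 6.0952
  (20 − 36.0000)²/36.0000 = 7.1111
  (40 − 56.0000)²/56.0000 = 4.5714
  (64 − 48.0000)²/48.0000 = 5.3333
χ² = 6.0952 + 7.1111 + 4.5714 + 5.3333 = 23.111

23.111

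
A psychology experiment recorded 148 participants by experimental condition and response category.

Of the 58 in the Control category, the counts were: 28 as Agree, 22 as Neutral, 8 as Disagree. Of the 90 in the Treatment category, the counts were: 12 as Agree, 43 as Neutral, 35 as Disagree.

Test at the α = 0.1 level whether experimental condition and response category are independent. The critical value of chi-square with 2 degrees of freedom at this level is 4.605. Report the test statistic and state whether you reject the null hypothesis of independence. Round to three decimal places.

Row totals: 58, 90. Column totals: 40, 65, 43. Grand total N = 148.
Expected counts (row total × column total / N):
  Control, Agree: 58×40/148 = 15.6757
  Control, Neutral: 58×65/148 = 25.4730
  Control, Disagree: 58×43/148 = 16.8514
  Treatment, Agree: 90×40/148 = 24.3243
  Treatment, Neutral: 90×65/148 = 39.5270
  Treatment, Disagree: 90×43/148 = 26.1486
Contributions (O − E)²/E:
  (28 − 15.6757)²/15.6757 = 9.6894
  (22 − 25.4730)²/25.4730 = 0.4735
  (8 − 16.8514)²/16.8514 = 4.6493
  (12 − 24.3243)²/24.3243 = 6.2443
  (43 − 39.5270)²/39.5270 = 0.3052
  (35 − 26.1486)²/26.1486 = 2.9962
χ² = 9.6894 + 0.4735 + 4.6493 + 6.2443 + 0.3052 + 2.9962 = 24.358
df = (2−1)(3−1) = 2. Since 24.358 > 4.605, reject the null hypothesis of independence at α = 0.1.

24.358; reject H₀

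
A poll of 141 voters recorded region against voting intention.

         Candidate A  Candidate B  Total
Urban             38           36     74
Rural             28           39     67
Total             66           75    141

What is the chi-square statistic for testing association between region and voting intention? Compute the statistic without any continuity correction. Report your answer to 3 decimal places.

Grand total N = 141.
Expected counts (row total × column total / N):
  Urban, Candidate A: 74×66/141 = 34.6383
  Urban, Candidate B: 74×75/141 = 39.3617
  Rural, Candidate A: 67×66/141 = 31.3617
  Rural, Candidate B: 67×75/141 = 35.6383
Contributions (O − E)²/E:
  (38 − 34.6383)²/34.6383 = 0.3263
  (36 − 39.3617)²/39.3617 = 0.2871
  (28 − 31.3617)²/31.3617 = 0.3603
  (39 − 35.6383)²/35.6383 = 0.3171
χ² = 0.3263 + 0.2871 + 0.3603 + 0.3171 = 1.291

1.291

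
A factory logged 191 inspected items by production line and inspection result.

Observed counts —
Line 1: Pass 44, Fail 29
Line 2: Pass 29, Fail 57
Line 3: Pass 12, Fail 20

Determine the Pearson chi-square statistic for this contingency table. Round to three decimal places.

12.035

Row totals: 73, 86, 32. Column totals: 85, 106. Grand total N = 191.
Expected counts (row total × column total / N):
  Line 1, Pass: 73×85/191 = 32.4869
  Line 1, Fail: 73×106/191 = 40.5131
  Line 2, Pass: 86×85/191 = 38.2723
  Line 2, Fail: 86×106/191 = 47.7277
  Line 3, Pass: 32×85/191 = 14.2408
  Line 3, Fail: 32×106/191 = 17.7592
Contributions (O − E)²/E:
  (44 − 32.4869)²/32.4869 = 4.0802
  (29 − 40.5131)²/40.5131 = 3.2718
  (29 − 38.2723)²/38.2723 = 2.2464
  (57 − 47.7277)²/47.7277 = 1.8014
  (12 − 14.2408)²/14.2408 = 0.3526
  (20 − 17.7592)²/17.7592 = 0.2827
χ² = 4.0802 + 3.2718 + 2.2464 + 1.8014 + 0.3526 + 0.2827 = 12.035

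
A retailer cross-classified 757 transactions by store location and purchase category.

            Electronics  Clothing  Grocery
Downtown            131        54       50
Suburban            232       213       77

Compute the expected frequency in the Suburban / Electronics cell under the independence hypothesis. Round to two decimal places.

Row total (Suburban) = 522; column total (Electronics) = 363; grand total N = 757.
Expected count = (row total × column total) / N = 522 × 363 / 757 = 250.31.

250.31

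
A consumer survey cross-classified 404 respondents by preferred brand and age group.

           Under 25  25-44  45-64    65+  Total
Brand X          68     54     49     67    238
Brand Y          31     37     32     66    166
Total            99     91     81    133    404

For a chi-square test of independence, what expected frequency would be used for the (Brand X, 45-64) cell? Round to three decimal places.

Row total (Brand X) = 238; column total (45-64) = 81; grand total N = 404.
Expected count = (row total × column total) / N = 238 × 81 / 404 = 47.718.

47.718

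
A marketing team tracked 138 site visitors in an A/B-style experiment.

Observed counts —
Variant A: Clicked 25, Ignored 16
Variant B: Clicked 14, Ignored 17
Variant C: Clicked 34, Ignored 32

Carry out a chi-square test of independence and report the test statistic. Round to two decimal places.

Row totals: 41, 31, 66. Column totals: 73, 65. Grand total N = 138.
Expected counts (row total × column total / N):
  Variant A, Clicked: 41×73/138 = 21.688
  Variant A, Ignored: 41×65/138 = 19.312
  Variant B, Clicked: 31×73/138 = 16.399
  Variant B, Ignored: 31×65/138 = 14.601
  Variant C, Clicked: 66×73/138 = 34.913
  Variant C, Ignored: 66×65/138 = 31.087
Contributions (O − E)²/E:
  (25 − 21.688)²/21.688 = 0.5058
  (16 − 19.312)²/19.312 = 0.5680
  (14 − 16.399)²/16.399 = 0.3509
  (17 − 14.601)²/14.601 = 0.3942
  (34 − 34.913)²/34.913 = 0.0239
  (32 − 31.087)²/31.087 = 0.0268
χ² = 0.5058 + 0.5680 + 0.3509 + 0.3942 + 0.0239 + 0.0268 = 1.87

1.87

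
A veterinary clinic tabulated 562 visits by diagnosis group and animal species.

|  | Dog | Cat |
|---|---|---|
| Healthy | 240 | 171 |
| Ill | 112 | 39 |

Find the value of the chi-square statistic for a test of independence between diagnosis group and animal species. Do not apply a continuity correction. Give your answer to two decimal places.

Row totals: 411, 151. Column totals: 352, 210. Grand total N = 562.
Expected counts (row total × column total / N):
  Healthy, Dog: 411×352/562 = 257.423
  Healthy, Cat: 411×210/562 = 153.577
  Ill, Dog: 151×352/562 = 94.577
  Ill, Cat: 151×210/562 = 56.423
Contributions (O − E)²/E:
  (240 − 257.423)²/257.423 = 1.1792
  (171 − 153.577)²/153.577 = 1.9766
  (112 − 94.577)²/94.577 = 3.2097
  (39 − 56.423)²/56.423 = 5.3801
χ² = 1.1792 + 1.9766 + 3.2097 + 5.3801 = 11.75

11.75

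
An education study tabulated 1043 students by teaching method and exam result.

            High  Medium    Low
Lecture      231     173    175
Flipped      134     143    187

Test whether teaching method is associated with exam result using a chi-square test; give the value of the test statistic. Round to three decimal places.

16.545

Row totals: 579, 464. Column totals: 365, 316, 362. Grand total N = 1043.
Expected counts (row total × column total / N):
  Lecture, High: 579×365/1043 = 202.6222
  Lecture, Medium: 579×316/1043 = 175.4209
  Lecture, Low: 579×362/1043 = 200.9569
  Flipped, High: 464×365/1043 = 162.3778
  Flipped, Medium: 464×316/1043 = 140.5791
  Flipped, Low: 464×362/1043 = 161.0431
Contributions (O − E)²/E:
  (231 − 202.6222)²/202.6222 = 3.9744
  (173 − 175.4209)²/175.4209 = 0.0334
  (175 − 200.9569)²/200.9569 = 3.3528
  (134 − 162.3778)²/162.3778 = 4.9594
  (143 − 140.5791)²/140.5791 = 0.0417
  (187 − 161.0431)²/161.0431 = 4.1837
χ² = 3.9744 + 0.0334 + 3.3528 + 4.9594 + 0.0417 + 4.1837 = 16.545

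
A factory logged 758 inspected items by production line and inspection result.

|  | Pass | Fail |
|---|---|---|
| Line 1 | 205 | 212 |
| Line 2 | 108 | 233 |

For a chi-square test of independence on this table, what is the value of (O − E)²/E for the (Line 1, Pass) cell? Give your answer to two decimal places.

6.25

Row total (Line 1) = 417; column total (Pass) = 313; N = 758.
Expected count E = 417 × 313 / 758 = 172.191.
Contribution = (O − E)²/E = (205 − 172.191)² / 172.191 = 6.25.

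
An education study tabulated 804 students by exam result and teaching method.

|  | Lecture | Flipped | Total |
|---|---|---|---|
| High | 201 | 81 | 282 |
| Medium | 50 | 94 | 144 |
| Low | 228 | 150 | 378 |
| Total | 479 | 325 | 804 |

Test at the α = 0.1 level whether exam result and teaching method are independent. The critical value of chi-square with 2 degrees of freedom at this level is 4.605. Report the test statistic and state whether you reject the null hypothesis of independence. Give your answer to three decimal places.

53.052; reject H₀

Grand total N = 804.
Expected counts (row total × column total / N):
  High, Lecture: 282×479/804 = 168.0075
  High, Flipped: 282×325/804 = 113.9925
  Medium, Lecture: 144×479/804 = 85.7910
  Medium, Flipped: 144×325/804 = 58.2090
  Low, Lecture: 378×479/804 = 225.2015
  Low, Flipped: 378×325/804 = 152.7985
Contributions (O − E)²/E:
  (201 − 168.0075)²/168.0075 = 6.4789
  (81 − 113.9925)²/113.9925 = 9.5489
  (50 − 85.7910)²/85.7910 = 14.9316
  (94 − 58.2090)²/58.2090 = 22.0068
  (228 − 225.2015)²/225.2015 = 0.0348
  (150 − 152.7985)²/152.7985 = 0.0513
χ² = 6.4789 + 9.5489 + 14.9316 + 22.0068 + 0.0348 + 0.0513 = 53.052
df = (3−1)(2−1) = 2. Since 53.052 > 4.605, reject the null hypothesis of independence at α = 0.1.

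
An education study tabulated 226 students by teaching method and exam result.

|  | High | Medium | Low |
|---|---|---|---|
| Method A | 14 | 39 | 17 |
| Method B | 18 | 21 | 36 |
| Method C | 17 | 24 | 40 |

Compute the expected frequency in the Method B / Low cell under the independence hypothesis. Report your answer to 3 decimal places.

Row total (Method B) = 75; column total (Low) = 93; grand total N = 226.
Expected count = (row total × column total) / N = 75 × 93 / 226 = 30.863.

30.863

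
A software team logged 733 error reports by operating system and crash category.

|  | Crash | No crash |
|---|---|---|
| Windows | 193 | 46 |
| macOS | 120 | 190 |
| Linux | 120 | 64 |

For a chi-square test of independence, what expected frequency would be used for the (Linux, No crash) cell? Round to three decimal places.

Row total (Linux) = 184; column total (No crash) = 300; grand total N = 733.
Expected count = (row total × column total) / N = 184 × 300 / 733 = 75.307.

75.307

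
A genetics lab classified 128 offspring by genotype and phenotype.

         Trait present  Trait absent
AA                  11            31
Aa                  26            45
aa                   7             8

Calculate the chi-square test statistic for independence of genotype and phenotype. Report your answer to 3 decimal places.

2.410

Row totals: 42, 71, 15. Column totals: 44, 84. Grand total N = 128.
Expected counts (row total × column total / N):
  AA, Trait present: 42×44/128 = 14.43750
  AA, Trait absent: 42×84/128 = 27.56250
  Aa, Trait present: 71×44/128 = 24.40625
  Aa, Trait absent: 71×84/128 = 46.59375
  aa, Trait present: 15×44/128 = 5.15625
  aa, Trait absent: 15×84/128 = 9.84375
Contributions (O − E)²/E:
  (11 − 14.43750)²/14.43750 = 0.8185
  (31 − 27.56250)²/27.56250 = 0.4287
  (26 − 24.40625)²/24.40625 = 0.1041
  (45 − 46.59375)²/46.59375 = 0.0545
  (7 − 5.15625)²/5.15625 = 0.6593
  (8 − 9.84375)²/9.84375 = 0.3453
χ² = 0.8185 + 0.4287 + 0.1041 + 0.0545 + 0.6593 + 0.3453 = 2.410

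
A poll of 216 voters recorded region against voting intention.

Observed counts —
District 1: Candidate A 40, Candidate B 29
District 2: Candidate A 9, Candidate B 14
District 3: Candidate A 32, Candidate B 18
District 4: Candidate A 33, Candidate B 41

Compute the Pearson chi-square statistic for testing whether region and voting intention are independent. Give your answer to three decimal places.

Row totals: 69, 23, 50, 74. Column totals: 114, 102. Grand total N = 216.
Expected counts (row total × column total / N):
  District 1, Candidate A: 69×114/216 = 36.41667
  District 1, Candidate B: 69×102/216 = 32.58333
  District 2, Candidate A: 23×114/216 = 12.13889
  District 2, Candidate B: 23×102/216 = 10.86111
  District 3, Candidate A: 50×114/216 = 26.38889
  District 3, Candidate B: 50×102/216 = 23.61111
  District 4, Candidate A: 74×114/216 = 39.05556
  District 4, Candidate B: 74×102/216 = 34.94444
Contributions (O − E)²/E:
  (40 − 36.41667)²/36.41667 = 0.3526
  (29 − 32.58333)²/32.58333 = 0.3941
  (9 − 12.13889)²/12.13889 = 0.8117
  (14 − 10.86111)²/10.86111 = 0.9071
  (32 − 26.38889)²/26.38889 = 1.1931
  (18 − 23.61111)²/23.61111 = 1.3335
  (33 − 39.05556)²/39.05556 = 0.9389
  (41 − 34.94444)²/34.94444 = 1.0494
χ² = 0.3526 + 0.3941 + 0.8117 + 0.9071 + 1.1931 + 1.3335 + 0.9389 + 1.0494 = 6.980

6.980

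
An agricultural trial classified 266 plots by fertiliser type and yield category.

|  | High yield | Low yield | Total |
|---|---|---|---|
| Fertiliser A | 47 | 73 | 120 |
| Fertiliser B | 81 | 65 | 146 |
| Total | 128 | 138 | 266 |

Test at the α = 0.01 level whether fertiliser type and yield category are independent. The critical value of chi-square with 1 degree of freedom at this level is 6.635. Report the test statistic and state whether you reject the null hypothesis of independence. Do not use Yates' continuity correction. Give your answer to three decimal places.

7.021; reject H₀

Grand total N = 266.
Expected counts (row total × column total / N):
  Fertiliser A, High yield: 120×128/266 = 57.7444
  Fertiliser A, Low yield: 120×138/266 = 62.2556
  Fertiliser B, High yield: 146×128/266 = 70.2556
  Fertiliser B, Low yield: 146×138/266 = 75.7444
Contributions (O − E)²/E:
  (47 − 57.7444)²/57.7444 = 1.9992
  (73 − 62.2556)²/62.2556 = 1.8543
  (81 − 70.2556)²/70.2556 = 1.6432
  (65 − 75.7444)²/75.7444 = 1.5241
χ² = 1.9992 + 1.8543 + 1.6432 + 1.5241 = 7.021
df = (2−1)(2−1) = 1. Since 7.021 > 6.635, reject the null hypothesis of independence at α = 0.01.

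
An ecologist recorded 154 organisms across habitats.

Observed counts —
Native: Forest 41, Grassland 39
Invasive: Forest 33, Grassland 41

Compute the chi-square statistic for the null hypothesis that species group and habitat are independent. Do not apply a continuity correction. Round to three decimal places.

0.682

Row totals: 80, 74. Column totals: 74, 80. Grand total N = 154.
Expected counts (row total × column total / N):
  Native, Forest: 80×74/154 = 38.44156
  Native, Grassland: 80×80/154 = 41.55844
  Invasive, Forest: 74×74/154 = 35.55844
  Invasive, Grassland: 74×80/154 = 38.44156
Contributions (O − E)²/E:
  (41 − 38.44156)²/38.44156 = 0.1703
  (39 − 41.55844)²/41.55844 = 0.1575
  (33 − 35.55844)²/35.55844 = 0.1841
  (41 − 38.44156)²/38.44156 = 0.1703
χ² = 0.1703 + 0.1575 + 0.1841 + 0.1703 = 0.682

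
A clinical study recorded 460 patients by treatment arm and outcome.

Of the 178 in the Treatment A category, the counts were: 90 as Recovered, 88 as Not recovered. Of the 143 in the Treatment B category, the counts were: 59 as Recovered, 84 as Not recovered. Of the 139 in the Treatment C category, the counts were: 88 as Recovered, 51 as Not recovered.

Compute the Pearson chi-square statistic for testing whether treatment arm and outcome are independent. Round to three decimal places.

13.829

Row totals: 178, 143, 139. Column totals: 237, 223. Grand total N = 460.
Expected counts (row total × column total / N):
  Treatment A, Recovered: 178×237/460 = 91.7087
  Treatment A, Not recovered: 178×223/460 = 86.2913
  Treatment B, Recovered: 143×237/460 = 73.6761
  Treatment B, Not recovered: 143×223/460 = 69.3239
  Treatment C, Recovered: 139×237/460 = 71.6152
  Treatment C, Not recovered: 139×223/460 = 67.3848
Contributions (O − E)²/E:
  (90 − 91.7087)²/91.7087 = 0.0318
  (88 − 86.2913)²/86.2913 = 0.0338
  (59 − 73.6761)²/73.6761 = 2.9234
  (84 − 69.3239)²/69.3239 = 3.1070
  (88 − 71.6152)²/71.6152 = 3.7487
  (51 − 67.3848)²/67.3848 = 3.9840
χ² = 0.0318 + 0.0338 + 2.9234 + 3.1070 + 3.7487 + 3.9840 = 13.829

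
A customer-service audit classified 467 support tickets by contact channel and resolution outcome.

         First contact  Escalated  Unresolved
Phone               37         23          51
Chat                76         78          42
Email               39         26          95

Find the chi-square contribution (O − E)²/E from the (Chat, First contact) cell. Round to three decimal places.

Row total (Chat) = 196; column total (First contact) = 152; N = 467.
Expected count E = 196 × 152 / 467 = 63.7944.
Contribution = (O − E)²/E = (76 − 63.7944)² / 63.7944 = 2.335.

2.335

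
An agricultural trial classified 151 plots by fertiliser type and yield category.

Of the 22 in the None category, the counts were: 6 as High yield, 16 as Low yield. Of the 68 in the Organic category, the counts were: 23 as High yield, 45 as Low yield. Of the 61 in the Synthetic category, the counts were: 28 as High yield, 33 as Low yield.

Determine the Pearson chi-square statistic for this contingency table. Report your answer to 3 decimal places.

Row totals: 22, 68, 61. Column totals: 57, 94. Grand total N = 151.
Expected counts (row total × column total / N):
  None, High yield: 22×57/151 = 8.3046
  None, Low yield: 22×94/151 = 13.6954
  Organic, High yield: 68×57/151 = 25.6689
  Organic, Low yield: 68×94/151 = 42.3311
  Synthetic, High yield: 61×57/151 = 23.0265
  Synthetic, Low yield: 61×94/151 = 37.9735
Contributions (O − E)²/E:
  (6 − 8.3046)²/8.3046 = 0.6395
  (16 − 13.6954)²/13.6954 = 0.3878
  (23 − 25.6689)²/25.6689 = 0.2775
  (45 − 42.3311)²/42.3311 = 0.1683
  (28 − 23.0265)²/23.0265 = 1.0742
  (33 − 37.9735)²/37.9735 = 0.6514
χ² = 0.6395 + 0.3878 + 0.2775 + 0.1683 + 1.0742 + 0.6514 = 3.199

3.199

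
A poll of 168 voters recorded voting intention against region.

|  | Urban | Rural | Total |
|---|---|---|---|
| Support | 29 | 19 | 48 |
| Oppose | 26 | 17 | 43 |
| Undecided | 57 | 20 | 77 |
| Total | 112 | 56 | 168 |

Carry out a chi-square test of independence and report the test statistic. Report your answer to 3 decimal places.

Grand total N = 168.
Expected counts (row total × column total / N):
  Support, Urban: 48×112/168 = 32.0000
  Support, Rural: 48×56/168 = 16.0000
  Oppose, Urban: 43×112/168 = 28.6667
  Oppose, Rural: 43×56/168 = 14.3333
  Undecided, Urban: 77×112/168 = 51.3333
  Undecided, Rural: 77×56/168 = 25.6667
Contributions (O − E)²/E:
  (29 − 32.0000)²/32.0000 = 0.2813
  (19 − 16.0000)²/16.0000 = 0.5625
  (26 − 28.6667)²/28.6667 = 0.2481
  (17 − 14.3333)²/14.3333 = 0.4961
  (57 − 51.3333)²/51.3333 = 0.6255
  (20 − 25.6667)²/25.6667 = 1.2511
χ² = 0.2813 + 0.5625 + 0.2481 + 0.4961 + 0.6255 + 1.2511 = 3.465

3.465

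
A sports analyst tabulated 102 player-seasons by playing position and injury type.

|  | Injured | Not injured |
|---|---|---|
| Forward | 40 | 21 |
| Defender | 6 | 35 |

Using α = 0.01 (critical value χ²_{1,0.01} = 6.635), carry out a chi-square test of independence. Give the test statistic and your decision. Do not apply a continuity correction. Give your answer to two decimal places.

Row totals: 61, 41. Column totals: 46, 56. Grand total N = 102.
Expected counts (row total × column total / N):
  Forward, Injured: 61×46/102 = 27.510
  Forward, Not injured: 61×56/102 = 33.490
  Defender, Injured: 41×46/102 = 18.490
  Defender, Not injured: 41×56/102 = 22.510
Contributions (O − E)²/E:
  (40 − 27.510)²/27.510 = 5.6707
  (21 − 33.490)²/33.490 = 4.6581
  (6 − 18.490)²/18.490 = 8.4370
  (35 − 22.510)²/22.510 = 6.9303
χ² = 5.6707 + 4.6581 + 8.4370 + 6.9303 = 25.70
df = (2−1)(2−1) = 1. Since 25.70 > 6.635, reject the null hypothesis of independence at α = 0.01.

25.70; reject H₀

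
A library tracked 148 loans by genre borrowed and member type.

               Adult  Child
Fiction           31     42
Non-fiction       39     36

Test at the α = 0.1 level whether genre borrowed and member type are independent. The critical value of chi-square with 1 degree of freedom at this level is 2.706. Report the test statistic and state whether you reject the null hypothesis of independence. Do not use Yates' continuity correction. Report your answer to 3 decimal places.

Row totals: 73, 75. Column totals: 70, 78. Grand total N = 148.
Expected counts (row total × column total / N):
  Fiction, Adult: 73×70/148 = 34.5270
  Fiction, Child: 73×78/148 = 38.4730
  Non-fiction, Adult: 75×70/148 = 35.4730
  Non-fiction, Child: 75×78/148 = 39.5270
Contributions (O − E)²/E:
  (31 − 34.5270)²/34.5270 = 0.3603
  (42 − 38.4730)²/38.4730 = 0.3233
  (39 − 35.4730)²/35.4730 = 0.3507
  (36 − 39.5270)²/39.5270 = 0.3147
χ² = 0.3603 + 0.3233 + 0.3507 + 0.3147 = 1.349
df = (2−1)(2−1) = 1. Since 1.349 < 2.706, fail to reject the null hypothesis of independence at α = 0.1.

1.349; fail to reject H₀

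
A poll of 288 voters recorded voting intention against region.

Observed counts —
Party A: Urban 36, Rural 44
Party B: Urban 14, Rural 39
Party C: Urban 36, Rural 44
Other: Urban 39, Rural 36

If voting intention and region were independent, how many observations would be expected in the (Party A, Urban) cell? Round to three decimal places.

34.722

Row total (Party A) = 80; column total (Urban) = 125; grand total N = 288.
Expected count = (row total × column total) / N = 80 × 125 / 288 = 34.722.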